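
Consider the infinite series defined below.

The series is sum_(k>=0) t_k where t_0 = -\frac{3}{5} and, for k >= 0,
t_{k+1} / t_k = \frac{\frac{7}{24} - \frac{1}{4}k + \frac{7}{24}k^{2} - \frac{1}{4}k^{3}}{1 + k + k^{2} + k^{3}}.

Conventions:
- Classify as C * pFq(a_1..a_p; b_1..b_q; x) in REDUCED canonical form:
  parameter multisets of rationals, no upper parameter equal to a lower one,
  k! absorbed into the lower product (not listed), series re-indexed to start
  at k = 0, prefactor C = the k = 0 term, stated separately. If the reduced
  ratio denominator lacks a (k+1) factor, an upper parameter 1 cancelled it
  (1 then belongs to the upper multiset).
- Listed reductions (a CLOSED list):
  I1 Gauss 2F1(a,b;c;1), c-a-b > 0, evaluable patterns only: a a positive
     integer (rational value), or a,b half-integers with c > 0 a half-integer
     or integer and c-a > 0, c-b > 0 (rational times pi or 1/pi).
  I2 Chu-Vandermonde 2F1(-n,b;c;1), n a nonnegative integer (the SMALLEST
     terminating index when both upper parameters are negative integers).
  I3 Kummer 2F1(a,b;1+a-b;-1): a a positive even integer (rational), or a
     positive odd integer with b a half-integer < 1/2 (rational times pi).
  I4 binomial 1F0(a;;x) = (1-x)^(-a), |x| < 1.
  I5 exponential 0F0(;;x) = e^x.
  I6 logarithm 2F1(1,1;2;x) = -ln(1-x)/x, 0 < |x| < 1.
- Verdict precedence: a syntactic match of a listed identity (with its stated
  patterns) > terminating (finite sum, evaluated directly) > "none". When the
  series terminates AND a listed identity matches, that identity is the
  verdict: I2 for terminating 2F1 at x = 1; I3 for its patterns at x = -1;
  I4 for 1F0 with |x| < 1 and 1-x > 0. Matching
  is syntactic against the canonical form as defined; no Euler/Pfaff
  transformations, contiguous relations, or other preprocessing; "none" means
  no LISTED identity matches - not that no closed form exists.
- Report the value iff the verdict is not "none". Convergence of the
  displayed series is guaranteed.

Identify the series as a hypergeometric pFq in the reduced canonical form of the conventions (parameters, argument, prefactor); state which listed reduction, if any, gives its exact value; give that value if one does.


Reduced: x = -\frac{1}{4}, 1F0, upper = {-\frac{7}{6}}, lower = {-}, C = -\frac{3}{5}. Verdict at x = -\frac{1}{4}: the I4 binomial reduction matches (the 1F0 binomial series: exponent 7/6, x = -\frac{1}{4}). Value: \left(-\frac{3}{5}\right) \cdot \left(\frac{5}{4}\right)^{\frac{7}{6}}.

The tell: t_0 = -\frac{3}{5} here, and roots of the ratio polynomials (prefactor -3/5) are the negated parameters.
Ratio: r(k) = -\frac{1}{4} * (k-\frac{7}{6}) / [(k+1)] - rational; roots negated = parameters, x = -\frac{1}{4}, C = -\frac{3}{5}.


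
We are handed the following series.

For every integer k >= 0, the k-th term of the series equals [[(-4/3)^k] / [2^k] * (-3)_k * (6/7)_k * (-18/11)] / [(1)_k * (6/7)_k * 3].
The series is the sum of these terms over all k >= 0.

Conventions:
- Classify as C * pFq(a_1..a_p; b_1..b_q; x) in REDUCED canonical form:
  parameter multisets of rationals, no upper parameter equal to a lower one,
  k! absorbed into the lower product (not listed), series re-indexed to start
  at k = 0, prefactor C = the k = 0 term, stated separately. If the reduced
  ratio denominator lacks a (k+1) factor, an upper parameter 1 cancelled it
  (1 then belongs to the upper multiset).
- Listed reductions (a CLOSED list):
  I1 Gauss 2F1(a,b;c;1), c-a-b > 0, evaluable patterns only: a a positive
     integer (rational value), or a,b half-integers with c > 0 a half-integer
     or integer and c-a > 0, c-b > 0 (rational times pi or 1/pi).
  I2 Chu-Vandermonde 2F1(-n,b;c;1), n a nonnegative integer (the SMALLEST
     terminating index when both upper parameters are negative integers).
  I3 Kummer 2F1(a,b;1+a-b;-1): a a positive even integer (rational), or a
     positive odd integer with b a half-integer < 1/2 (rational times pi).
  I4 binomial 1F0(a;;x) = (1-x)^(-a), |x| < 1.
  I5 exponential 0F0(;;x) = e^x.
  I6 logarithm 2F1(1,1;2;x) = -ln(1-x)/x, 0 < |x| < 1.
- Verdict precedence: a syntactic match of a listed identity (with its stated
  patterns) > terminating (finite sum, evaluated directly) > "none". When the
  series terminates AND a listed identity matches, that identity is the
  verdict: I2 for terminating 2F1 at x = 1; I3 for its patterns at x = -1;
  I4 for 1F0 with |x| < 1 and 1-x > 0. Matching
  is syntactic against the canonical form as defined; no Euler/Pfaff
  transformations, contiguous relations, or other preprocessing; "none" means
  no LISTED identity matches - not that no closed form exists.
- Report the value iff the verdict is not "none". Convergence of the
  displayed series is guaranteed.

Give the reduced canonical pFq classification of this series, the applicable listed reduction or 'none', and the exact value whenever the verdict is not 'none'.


Key observation: with t_0 = -6/11, the two k-th powers (C = -6/11, x = -2/3) combine into one argument.
Step ratio: r(k) = (-2/3) * (k-3) / [(k+1)] - rational; roots negated = parameters, x = (-2/3), C = -6/11.

Prefactor -6/11, argument -2/3: 1F0 with upper {-3} over lower {-}. Verdict: the I4 binomial reduction fires (the 1F0 binomial series: exponent 3, x = -2/3). Sum: -250/99.


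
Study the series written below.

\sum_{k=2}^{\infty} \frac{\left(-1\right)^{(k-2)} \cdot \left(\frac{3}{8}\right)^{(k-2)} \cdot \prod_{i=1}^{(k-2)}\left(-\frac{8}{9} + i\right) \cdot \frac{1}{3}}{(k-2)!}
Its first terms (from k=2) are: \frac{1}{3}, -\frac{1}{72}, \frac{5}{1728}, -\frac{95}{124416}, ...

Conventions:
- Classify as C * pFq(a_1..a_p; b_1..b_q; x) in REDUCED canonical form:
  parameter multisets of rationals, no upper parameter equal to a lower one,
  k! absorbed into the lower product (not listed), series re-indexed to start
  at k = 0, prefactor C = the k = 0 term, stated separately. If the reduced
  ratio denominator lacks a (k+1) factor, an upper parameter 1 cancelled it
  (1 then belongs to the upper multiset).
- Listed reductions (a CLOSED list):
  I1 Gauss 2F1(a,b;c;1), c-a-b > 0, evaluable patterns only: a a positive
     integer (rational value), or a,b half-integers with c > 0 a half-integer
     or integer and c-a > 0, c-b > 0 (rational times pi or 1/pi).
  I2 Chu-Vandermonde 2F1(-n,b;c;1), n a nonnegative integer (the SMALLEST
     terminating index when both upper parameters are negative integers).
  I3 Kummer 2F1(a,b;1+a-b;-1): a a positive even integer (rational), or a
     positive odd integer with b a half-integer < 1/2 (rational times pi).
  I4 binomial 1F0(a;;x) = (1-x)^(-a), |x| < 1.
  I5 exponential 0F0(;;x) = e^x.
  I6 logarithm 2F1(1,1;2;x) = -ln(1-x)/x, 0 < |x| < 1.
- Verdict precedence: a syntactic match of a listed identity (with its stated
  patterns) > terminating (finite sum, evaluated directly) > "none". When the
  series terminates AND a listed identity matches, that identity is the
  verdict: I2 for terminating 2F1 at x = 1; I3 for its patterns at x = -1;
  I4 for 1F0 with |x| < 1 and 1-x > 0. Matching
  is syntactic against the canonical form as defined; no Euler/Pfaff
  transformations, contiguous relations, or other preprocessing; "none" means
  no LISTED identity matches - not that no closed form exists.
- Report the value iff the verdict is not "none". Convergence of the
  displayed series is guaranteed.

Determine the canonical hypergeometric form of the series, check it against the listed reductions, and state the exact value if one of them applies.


Canonical form: C = \frac{1}{3} times 1F0 with upper {\frac{1}{9}}, lower {-}, x = -\frac{3}{8}. Verdict (x = -\frac{3}{8}): the binomial series (I4) applies (the 1F0 binomial series: exponent -1/9, x = -\frac{3}{8}). Its exact value is \frac{1}{3} \cdot \left(\frac{11}{8}\right)^{-\frac{1}{9}}.

The tell: with t_0 = \frac{1}{3}, the (-1)^k factor (prefactor 1/3) folds into the argument's sign.
Adjacent-term ratio: r(k) = -\frac{3}{8} * (k+\frac{1}{9}) / [(k+1)] - rational in k. x = -\frac{3}{8}; t_0 = \frac{1}{3}; negate the roots.


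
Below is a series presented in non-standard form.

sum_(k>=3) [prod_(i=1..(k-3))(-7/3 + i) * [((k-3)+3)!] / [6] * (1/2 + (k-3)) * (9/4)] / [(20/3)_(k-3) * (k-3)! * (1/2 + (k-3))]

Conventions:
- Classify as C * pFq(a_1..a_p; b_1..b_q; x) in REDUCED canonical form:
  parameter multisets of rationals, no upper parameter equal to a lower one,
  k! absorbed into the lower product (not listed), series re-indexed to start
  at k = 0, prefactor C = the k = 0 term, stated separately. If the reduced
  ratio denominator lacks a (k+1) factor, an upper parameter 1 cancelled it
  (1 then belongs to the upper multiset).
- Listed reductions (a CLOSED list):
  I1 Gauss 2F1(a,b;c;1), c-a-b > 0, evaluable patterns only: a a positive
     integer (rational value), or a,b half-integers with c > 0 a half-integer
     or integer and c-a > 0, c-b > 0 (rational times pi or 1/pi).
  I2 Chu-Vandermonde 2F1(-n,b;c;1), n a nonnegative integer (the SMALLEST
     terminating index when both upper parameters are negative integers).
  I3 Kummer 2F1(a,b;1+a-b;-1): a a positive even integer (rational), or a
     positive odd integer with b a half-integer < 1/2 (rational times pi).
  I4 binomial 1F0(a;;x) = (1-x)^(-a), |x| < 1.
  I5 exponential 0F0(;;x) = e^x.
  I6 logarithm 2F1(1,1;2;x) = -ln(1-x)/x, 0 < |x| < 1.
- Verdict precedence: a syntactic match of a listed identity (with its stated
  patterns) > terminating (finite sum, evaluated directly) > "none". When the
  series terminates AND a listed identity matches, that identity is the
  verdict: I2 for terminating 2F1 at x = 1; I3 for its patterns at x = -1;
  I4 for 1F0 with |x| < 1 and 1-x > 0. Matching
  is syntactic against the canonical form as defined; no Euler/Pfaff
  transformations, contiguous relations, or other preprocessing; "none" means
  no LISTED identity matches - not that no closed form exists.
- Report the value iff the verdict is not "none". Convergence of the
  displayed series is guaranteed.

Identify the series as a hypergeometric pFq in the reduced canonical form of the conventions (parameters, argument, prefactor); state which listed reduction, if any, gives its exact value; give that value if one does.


x = 1 here; the reduced form reads 2F1, upper {-4/3, 4}, lower {20/3}, C = 9/4. Verdict at x = 1: Gauss (I1, integer-parameter pattern) matches (x = 1: the Gamma ratio telescopes since c-a-b = 4 > 0 and a = 4 in Z>0). Value: 187/270.

Key step: x = 1 and the factorial ratio (prefactor 9/4) (k+a-1)!/(a-1)! is a rising factorial (a)_k.
Step ratio: r(k) = 1 * (k-4/3) (k+4) / [(k+20/3) (k+1)] - rational in k, leading ratio 1; with t_0 = 9/4, classification follows.


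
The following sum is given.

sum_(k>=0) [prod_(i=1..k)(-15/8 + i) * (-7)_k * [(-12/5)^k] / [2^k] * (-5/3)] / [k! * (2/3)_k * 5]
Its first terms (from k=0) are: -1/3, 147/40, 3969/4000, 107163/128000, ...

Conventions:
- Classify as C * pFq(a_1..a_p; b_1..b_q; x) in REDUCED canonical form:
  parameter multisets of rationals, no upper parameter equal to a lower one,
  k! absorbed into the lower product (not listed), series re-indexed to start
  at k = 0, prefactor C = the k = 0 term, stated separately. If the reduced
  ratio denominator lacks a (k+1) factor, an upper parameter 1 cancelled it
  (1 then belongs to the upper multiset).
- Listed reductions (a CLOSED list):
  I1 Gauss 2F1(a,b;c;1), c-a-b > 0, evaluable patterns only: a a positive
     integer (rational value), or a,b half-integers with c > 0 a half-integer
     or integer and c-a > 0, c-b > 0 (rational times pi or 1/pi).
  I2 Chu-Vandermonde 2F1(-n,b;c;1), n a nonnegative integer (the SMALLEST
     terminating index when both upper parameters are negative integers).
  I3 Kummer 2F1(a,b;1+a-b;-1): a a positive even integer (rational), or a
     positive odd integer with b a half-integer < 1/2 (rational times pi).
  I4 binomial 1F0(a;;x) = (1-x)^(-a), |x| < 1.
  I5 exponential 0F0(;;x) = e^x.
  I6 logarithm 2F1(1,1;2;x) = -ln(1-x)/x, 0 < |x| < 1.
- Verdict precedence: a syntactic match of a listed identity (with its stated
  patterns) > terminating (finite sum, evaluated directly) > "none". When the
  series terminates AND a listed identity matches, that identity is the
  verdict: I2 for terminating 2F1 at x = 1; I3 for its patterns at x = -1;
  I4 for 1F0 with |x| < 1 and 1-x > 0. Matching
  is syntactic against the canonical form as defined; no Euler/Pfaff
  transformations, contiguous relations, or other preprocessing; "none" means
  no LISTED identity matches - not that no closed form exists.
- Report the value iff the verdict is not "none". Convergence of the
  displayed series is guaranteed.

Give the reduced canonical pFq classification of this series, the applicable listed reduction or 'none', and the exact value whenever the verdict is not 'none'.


First insight: with t_0 = -1/3, the constant factors (prefactor -1/3) combine into one prefactor.
Adjacent-term ratio: r(k) = (-6/5) * (k-7) (k-7/8) / [(k+2/3) (k+1)] - poly over poly, x = (-6/5) from leading terms; C = -1/3 at k = 0.

Classification (C = -1/3): 2F1 with upper {-7, -7/8}, lower {2/3}, argument x = -6/5. Verdict: terminating - no listed pattern fits, but -7 in the upper list cuts the series at k = 7; direct evaluation. Sum: 33124843373113/5406720000000.


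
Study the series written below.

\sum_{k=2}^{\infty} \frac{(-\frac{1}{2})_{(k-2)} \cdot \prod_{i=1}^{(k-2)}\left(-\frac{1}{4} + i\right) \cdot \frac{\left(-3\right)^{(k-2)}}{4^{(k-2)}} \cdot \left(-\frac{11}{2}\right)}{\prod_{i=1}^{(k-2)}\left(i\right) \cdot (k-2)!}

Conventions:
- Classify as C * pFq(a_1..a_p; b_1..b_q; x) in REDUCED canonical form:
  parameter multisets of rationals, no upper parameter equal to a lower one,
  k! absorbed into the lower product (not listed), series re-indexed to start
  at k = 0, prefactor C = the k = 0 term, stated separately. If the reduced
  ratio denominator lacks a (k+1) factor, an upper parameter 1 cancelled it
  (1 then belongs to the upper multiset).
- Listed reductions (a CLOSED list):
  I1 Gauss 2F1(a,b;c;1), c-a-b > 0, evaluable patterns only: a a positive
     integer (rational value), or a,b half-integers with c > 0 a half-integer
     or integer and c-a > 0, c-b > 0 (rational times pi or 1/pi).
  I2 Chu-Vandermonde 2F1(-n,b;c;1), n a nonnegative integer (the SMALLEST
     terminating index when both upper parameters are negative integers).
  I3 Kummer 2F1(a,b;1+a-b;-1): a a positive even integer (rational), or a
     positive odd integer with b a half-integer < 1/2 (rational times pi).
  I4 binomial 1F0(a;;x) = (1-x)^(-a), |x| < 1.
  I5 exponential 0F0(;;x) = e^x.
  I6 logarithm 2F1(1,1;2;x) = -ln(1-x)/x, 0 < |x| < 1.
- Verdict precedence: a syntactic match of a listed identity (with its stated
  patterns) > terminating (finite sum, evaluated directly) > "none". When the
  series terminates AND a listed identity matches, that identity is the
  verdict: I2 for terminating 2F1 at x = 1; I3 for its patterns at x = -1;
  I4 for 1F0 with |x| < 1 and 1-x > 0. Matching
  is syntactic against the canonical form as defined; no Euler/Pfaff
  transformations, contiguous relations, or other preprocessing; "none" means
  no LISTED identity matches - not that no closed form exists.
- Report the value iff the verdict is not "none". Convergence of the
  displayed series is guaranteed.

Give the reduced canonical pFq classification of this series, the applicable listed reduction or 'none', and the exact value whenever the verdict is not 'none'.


The tell: t_0 being -\frac{11}{2}, the running product (C = -11/2) telescopes to a rising factorial.
Ratio: r(k) = -\frac{3}{4} * (k-\frac{1}{2}) (k+\frac{3}{4}) / [(k+1) (k+1)] - poly over poly, x = -\frac{3}{4} from leading terms; C = -\frac{11}{2} at k = 0.

Classification (C = -\frac{11}{2}): 2F1 with upper {-\frac{1}{2}, \frac{3}{4}}, lower {1}, argument x = -\frac{3}{4}. Verdict: none. A 2F1 with upper {-\frac{1}{2}, \frac{3}{4}} fits none of I1-I6 at x = -\frac{3}{4}; the sum runs forever.


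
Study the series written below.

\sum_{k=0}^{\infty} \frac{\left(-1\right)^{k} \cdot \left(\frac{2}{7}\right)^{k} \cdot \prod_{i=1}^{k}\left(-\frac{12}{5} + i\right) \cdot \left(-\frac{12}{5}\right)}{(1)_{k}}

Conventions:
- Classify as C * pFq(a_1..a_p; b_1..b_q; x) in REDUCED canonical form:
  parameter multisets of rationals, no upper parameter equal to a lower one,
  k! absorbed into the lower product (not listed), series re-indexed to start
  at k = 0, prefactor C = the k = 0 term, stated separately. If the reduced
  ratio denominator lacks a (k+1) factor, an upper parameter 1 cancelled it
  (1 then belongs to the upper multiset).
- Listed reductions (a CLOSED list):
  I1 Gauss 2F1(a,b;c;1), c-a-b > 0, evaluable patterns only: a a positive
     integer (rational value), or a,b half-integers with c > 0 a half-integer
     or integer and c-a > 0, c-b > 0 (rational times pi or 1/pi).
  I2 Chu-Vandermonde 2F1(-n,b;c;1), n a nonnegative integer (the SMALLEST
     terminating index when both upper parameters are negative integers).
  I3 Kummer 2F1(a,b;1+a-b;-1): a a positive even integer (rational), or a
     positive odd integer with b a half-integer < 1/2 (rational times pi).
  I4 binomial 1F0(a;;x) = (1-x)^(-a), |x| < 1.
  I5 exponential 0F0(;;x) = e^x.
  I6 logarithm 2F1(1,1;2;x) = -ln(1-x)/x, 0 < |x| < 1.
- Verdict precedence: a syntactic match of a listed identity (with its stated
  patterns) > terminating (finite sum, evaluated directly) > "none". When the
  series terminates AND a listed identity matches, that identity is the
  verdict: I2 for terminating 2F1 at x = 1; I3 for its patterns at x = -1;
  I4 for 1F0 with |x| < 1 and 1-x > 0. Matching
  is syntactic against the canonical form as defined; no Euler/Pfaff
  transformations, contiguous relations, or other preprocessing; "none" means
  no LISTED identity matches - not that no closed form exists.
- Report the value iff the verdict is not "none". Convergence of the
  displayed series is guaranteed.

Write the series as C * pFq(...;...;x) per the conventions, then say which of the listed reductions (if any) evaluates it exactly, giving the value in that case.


Canonical form: C = -\frac{12}{5} times 1F0 with upper {-\frac{7}{5}}, lower {-}, x = -\frac{2}{7}. Verdict at x = -\frac{2}{7}: binomial (I4) matches (the 1F0 binomial series: exponent 7/5, x = -\frac{2}{7}). Hence: \left(-\frac{12}{5}\right) \cdot \left(\frac{9}{7}\right)^{\frac{7}{5}}.

Structural cue: with t_0 = -\frac{12}{5}, (1)_k (prefactor -12/5) is k! itself.
Adjacent-term ratio: r(k) = -\frac{2}{7} * (k-\frac{7}{5}) / [(k+1)] - poly over poly, x = -\frac{2}{7} from leading terms; C = -\frac{12}{5} at k = 0.


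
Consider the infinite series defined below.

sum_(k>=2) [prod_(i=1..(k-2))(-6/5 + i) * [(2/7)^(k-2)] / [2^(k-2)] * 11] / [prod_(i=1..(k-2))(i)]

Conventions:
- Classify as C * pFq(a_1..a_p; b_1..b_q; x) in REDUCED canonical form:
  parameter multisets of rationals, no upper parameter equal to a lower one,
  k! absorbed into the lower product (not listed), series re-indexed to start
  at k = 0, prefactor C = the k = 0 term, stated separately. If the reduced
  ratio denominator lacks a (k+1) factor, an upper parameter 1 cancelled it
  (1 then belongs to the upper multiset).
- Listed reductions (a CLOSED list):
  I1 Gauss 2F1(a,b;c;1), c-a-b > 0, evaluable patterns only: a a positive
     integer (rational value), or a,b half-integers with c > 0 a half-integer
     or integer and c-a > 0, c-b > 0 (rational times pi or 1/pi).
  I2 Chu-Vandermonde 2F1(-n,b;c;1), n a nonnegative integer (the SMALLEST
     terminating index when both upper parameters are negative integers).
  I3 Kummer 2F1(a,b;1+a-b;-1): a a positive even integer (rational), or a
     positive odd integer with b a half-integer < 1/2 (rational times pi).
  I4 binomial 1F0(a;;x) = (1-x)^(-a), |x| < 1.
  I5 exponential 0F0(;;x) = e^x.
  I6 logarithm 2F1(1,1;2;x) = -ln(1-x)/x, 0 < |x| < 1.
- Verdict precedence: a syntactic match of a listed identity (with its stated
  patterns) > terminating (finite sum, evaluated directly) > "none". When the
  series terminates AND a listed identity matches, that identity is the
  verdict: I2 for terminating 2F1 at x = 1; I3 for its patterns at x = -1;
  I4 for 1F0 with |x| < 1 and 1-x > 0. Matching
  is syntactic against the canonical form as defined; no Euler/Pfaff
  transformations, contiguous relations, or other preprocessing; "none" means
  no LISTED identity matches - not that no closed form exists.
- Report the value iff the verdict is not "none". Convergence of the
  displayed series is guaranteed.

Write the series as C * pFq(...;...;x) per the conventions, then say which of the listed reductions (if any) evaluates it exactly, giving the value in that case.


Canonical form: C = 11 times 1F0 with upper {-1/5}, lower {-}, x = 1/7. Verdict: this is the binomial series (I4) (the 1F0 binomial series: exponent 1/5, x = 1/7). Exact value: 11 * (6/7)^(1/5).

First insight: t_0 being 11, the product of the first k integers (C = 11, x = 1/7) is k!.
Term ratio: r(k) = (1/7) * (k-1/5) / [(k+1)] - rational; roots negated = parameters, x = (1/7), C = 11.


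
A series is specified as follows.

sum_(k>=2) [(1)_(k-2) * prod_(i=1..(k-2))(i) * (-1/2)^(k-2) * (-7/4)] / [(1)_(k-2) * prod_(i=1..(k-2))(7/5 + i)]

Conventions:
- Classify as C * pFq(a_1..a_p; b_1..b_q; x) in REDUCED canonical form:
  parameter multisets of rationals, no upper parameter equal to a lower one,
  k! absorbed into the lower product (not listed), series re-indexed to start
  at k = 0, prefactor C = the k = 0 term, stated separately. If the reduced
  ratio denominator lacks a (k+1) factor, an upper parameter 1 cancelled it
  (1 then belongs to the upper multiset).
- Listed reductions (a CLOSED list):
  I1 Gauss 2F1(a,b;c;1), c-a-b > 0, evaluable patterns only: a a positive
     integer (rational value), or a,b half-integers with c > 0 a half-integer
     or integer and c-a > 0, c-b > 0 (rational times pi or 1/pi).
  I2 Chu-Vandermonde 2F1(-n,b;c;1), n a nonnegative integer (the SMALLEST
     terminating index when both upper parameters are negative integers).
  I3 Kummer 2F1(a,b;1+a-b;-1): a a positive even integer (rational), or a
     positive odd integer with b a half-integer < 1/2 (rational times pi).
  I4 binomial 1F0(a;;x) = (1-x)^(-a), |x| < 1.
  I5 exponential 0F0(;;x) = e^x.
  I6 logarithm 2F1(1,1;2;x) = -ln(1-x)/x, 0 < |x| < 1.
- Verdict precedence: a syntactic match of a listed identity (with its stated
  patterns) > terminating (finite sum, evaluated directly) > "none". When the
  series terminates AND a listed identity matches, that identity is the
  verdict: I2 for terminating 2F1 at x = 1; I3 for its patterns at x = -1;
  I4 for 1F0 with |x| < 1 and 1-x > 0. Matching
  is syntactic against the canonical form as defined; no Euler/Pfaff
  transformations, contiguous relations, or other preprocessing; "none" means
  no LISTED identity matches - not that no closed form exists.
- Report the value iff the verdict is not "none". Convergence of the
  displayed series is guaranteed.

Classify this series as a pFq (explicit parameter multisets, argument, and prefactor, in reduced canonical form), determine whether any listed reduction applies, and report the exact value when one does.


Canonical form: C = -7/4 times 2F1 with upper {1, 1}, lower {12/5}, x = -1/2. Verdict: none. No listed pattern accepts 2F1(1, 1; 12/5; -1/2).

First insight: t_0 being -7/4, the running product (prefactor -7/4) telescopes to a rising factorial.
Adjacent-term ratio: r(k) = (-1/2) * (k+1) (k+1) / [(k+12/5) (k+1)] ; factor over Q: parameters, x = (-1/2), and C = -7/4.


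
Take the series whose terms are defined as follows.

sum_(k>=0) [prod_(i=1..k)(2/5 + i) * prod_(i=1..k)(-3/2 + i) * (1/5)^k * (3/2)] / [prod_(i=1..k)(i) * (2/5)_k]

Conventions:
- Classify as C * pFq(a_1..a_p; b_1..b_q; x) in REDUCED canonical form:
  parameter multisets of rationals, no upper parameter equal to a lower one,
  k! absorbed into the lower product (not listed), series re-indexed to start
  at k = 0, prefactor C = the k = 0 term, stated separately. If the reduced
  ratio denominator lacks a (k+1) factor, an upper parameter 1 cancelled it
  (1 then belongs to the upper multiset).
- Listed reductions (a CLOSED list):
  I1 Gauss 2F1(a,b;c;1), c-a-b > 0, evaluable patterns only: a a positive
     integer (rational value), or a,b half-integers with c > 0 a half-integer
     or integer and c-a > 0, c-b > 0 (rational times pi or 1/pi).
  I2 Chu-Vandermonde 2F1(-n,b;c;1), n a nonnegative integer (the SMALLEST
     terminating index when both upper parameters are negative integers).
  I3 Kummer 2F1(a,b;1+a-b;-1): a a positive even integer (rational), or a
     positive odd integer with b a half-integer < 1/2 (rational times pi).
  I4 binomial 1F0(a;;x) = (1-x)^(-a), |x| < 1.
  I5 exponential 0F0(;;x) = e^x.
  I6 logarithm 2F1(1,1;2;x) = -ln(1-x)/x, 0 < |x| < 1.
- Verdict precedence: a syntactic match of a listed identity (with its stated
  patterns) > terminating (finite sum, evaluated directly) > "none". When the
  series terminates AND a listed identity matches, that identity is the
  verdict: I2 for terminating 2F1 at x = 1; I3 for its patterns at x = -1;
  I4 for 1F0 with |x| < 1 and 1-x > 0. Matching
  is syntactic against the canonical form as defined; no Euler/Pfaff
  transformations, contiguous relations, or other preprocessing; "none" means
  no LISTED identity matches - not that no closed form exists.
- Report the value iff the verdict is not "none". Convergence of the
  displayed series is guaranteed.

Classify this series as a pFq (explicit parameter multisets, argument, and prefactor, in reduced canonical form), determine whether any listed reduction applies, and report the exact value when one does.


This is 3/2 * 2F1(-1/2, 7/5; 2/5; 1/5) in reduced canonical form. Verdict: none. Every listed pattern misses the 2F1 form at 1/5, upper {-1/2, 7/5}.

Key step: t_0 = 3/2 here, and the running product (C = 3/2) telescopes to a rising factorial.
Term ratio: r(k) = (1/5) * (k-1/2) (k+7/5) / [(k+2/5) (k+1)] - rational in k. x = (1/5); t_0 = 3/2; negate the roots.


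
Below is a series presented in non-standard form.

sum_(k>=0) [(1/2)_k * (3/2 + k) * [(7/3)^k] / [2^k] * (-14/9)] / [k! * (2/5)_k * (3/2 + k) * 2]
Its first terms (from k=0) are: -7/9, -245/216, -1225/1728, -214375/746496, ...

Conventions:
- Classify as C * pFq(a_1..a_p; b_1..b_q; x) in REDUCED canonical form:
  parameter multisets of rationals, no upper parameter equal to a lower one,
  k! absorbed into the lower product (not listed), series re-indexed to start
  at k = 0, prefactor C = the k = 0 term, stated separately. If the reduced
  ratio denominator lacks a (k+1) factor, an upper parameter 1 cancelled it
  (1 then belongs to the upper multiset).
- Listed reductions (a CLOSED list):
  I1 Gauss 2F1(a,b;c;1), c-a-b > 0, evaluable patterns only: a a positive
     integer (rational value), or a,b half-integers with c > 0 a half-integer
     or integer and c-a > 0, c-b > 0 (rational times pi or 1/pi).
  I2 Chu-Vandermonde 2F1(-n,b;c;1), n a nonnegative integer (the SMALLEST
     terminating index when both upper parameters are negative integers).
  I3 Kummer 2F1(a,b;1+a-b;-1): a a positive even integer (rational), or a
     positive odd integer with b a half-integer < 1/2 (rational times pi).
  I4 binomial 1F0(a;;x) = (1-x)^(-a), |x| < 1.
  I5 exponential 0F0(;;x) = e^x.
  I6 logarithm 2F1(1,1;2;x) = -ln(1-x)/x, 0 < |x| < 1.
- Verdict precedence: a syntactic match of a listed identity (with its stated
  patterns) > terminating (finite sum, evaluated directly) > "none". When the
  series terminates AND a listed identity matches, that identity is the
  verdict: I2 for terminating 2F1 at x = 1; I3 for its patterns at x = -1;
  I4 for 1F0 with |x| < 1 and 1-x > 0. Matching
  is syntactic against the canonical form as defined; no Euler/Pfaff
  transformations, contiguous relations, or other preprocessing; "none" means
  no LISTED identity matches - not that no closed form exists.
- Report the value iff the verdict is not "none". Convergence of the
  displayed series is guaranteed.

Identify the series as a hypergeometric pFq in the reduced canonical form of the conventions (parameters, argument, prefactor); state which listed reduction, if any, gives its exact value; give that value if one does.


At argument 7/6: a 1F1 with upper {1/2}, lower {2/5}, scaled by C = -7/9. Verdict: none - this 1F1 at x = 7/6 matches no listed pattern, and upper {1/2} holds no stopper.

The tell: t_0 = -7/9 here, and the constant factors (prefactor -7/9) combine into one prefactor.
Ratio: r(k) = (7/6) * (k+1/2) / [(k+2/5) (k+1)] - rational in k. x = (7/6); t_0 = -7/9; negate the roots.


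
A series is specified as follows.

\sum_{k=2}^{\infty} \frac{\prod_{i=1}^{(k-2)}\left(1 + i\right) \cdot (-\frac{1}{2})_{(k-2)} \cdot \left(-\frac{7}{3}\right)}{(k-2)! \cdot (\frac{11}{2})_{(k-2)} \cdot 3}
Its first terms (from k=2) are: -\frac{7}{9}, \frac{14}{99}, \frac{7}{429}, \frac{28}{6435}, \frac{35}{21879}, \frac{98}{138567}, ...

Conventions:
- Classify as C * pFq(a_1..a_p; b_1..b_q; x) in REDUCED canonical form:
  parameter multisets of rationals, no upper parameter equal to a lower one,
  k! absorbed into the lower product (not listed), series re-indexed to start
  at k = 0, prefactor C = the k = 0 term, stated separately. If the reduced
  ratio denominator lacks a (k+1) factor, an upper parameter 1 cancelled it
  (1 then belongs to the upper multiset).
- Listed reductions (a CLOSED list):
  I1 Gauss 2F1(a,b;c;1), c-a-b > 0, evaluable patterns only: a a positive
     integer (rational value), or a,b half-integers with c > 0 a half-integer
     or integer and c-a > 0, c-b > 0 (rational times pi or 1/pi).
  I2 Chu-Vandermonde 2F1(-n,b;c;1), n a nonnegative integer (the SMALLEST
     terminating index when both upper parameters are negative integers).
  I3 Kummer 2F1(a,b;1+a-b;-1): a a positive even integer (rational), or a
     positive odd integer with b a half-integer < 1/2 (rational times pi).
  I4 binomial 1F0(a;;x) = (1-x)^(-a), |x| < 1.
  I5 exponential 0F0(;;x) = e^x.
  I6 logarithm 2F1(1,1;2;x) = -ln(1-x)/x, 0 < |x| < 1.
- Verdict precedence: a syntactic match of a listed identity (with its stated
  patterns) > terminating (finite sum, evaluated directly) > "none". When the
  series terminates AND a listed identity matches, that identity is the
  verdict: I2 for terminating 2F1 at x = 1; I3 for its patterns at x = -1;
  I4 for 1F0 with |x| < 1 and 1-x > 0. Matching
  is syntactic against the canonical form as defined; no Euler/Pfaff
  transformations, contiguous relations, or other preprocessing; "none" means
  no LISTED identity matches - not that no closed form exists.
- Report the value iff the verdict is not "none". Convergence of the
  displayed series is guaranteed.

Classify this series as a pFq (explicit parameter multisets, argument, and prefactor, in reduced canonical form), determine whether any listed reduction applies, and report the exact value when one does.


Classification (C = -\frac{7}{9}): 2F1 with upper {-\frac{1}{2}, 2}, lower {\frac{11}{2}}, argument x = 1. Verdict (x = 1): Gauss's theorem (I1) applies (x = 1: the Gamma ratio telescopes since c-a-b = 4 > 0 and a = 2 in Z>0). Exact value: -\frac{49}{80}.

Structural cue: x = 1 and the running product (C = -7/9, x = 1) telescopes to a rising factorial.
Ratio: r(k) = 1 * (k-\frac{1}{2}) (k+2) / [(k+\frac{11}{2}) (k+1)] - rational in k. x = 1; t_0 = -\frac{7}{9}; negate the roots.


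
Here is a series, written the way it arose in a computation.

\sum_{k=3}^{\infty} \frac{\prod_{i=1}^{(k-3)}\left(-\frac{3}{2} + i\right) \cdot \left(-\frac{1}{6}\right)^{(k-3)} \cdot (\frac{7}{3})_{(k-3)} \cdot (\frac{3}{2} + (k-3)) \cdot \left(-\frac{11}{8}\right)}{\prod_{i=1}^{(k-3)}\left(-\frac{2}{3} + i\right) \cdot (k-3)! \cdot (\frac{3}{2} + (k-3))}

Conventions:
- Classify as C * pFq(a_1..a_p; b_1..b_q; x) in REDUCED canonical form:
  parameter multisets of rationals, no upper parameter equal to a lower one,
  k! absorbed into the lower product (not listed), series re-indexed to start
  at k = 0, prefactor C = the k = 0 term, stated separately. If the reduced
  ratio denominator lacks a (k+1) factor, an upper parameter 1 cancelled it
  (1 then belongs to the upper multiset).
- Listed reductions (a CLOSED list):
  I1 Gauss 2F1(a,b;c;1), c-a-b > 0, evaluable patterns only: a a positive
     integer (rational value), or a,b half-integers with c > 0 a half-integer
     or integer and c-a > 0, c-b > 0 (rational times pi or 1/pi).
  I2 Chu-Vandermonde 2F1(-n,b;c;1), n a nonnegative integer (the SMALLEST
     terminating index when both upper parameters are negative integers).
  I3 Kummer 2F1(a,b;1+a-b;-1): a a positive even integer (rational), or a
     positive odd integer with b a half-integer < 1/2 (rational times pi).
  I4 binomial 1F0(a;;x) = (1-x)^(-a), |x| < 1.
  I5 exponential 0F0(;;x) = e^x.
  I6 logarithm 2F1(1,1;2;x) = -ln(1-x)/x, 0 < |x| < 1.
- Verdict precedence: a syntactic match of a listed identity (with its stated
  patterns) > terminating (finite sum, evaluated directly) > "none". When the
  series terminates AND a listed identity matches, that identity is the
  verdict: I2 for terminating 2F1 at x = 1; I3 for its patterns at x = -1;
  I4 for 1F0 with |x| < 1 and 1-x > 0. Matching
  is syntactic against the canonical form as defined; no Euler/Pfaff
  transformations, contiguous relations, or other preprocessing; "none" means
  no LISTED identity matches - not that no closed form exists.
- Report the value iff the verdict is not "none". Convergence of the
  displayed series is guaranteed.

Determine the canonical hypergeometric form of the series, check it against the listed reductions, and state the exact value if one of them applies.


At argument -\frac{1}{6}: a 2F1 with upper {-\frac{1}{2}, \frac{7}{3}}, lower {\frac{1}{3}}, scaled by C = -\frac{11}{8}. Verdict: none. No listed pattern accepts 2F1(-\frac{1}{2}, \frac{7}{3}; \frac{1}{3}; -\frac{1}{6}).

Key step: t_0 being -\frac{11}{8}, k + 3/2 divides numerator and denominator alike; C = -11/8 after cancelling.
Ratio: r(k) = -\frac{1}{6} * (k-\frac{1}{2}) (k+\frac{7}{3}) / [(k+\frac{1}{3}) (k+1)] - rational in k, leading ratio -\frac{1}{6}; with t_0 = -\frac{11}{8}, classification follows.


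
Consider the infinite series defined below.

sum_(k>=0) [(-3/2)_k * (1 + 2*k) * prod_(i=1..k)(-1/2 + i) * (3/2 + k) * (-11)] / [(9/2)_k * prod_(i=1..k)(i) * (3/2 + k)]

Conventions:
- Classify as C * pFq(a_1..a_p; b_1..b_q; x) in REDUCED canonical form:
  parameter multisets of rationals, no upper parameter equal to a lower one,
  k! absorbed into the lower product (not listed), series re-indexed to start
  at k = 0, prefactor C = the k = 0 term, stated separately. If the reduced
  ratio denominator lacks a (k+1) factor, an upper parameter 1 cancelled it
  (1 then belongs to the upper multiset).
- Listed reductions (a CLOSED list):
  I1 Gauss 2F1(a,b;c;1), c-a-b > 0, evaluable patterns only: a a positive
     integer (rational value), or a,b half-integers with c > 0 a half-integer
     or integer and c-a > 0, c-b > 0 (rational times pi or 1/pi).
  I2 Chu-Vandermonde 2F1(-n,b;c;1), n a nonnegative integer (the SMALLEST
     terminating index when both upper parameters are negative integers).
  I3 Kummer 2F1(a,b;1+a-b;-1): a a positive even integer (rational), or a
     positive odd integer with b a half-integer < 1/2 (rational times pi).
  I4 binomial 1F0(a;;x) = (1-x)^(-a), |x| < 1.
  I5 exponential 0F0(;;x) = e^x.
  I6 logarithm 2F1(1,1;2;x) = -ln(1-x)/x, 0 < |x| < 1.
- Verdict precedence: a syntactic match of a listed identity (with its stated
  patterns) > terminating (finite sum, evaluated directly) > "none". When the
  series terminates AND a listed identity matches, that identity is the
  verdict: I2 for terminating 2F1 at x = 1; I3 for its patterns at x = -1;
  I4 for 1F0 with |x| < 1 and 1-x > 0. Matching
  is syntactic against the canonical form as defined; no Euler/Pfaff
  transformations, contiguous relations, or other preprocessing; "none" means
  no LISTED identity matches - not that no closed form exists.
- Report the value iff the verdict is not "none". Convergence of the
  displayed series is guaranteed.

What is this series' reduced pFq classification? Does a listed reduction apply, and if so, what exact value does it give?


At argument 1: a 2F1 with upper {-3/2, 3/2}, lower {9/2}, scaled by C = -11. Verdict: the half-integer Gauss pattern (I1) fires (x = 1; upper {-3/2, 3/2} half-integers, c = 9/2 in the evaluable pattern). Exact value: (-8085/4096) * pi.

Structural cue: t_0 being -11, the (2k+1) factor (prefactor -11) shifts (1/2)_k to (3/2)_k.
Adjacent-term ratio: r(k) = 1 * (k-3/2) (k+3/2) / [(k+9/2) (k+1)] ; factor over Q: parameters, x = 1, and C = -11.


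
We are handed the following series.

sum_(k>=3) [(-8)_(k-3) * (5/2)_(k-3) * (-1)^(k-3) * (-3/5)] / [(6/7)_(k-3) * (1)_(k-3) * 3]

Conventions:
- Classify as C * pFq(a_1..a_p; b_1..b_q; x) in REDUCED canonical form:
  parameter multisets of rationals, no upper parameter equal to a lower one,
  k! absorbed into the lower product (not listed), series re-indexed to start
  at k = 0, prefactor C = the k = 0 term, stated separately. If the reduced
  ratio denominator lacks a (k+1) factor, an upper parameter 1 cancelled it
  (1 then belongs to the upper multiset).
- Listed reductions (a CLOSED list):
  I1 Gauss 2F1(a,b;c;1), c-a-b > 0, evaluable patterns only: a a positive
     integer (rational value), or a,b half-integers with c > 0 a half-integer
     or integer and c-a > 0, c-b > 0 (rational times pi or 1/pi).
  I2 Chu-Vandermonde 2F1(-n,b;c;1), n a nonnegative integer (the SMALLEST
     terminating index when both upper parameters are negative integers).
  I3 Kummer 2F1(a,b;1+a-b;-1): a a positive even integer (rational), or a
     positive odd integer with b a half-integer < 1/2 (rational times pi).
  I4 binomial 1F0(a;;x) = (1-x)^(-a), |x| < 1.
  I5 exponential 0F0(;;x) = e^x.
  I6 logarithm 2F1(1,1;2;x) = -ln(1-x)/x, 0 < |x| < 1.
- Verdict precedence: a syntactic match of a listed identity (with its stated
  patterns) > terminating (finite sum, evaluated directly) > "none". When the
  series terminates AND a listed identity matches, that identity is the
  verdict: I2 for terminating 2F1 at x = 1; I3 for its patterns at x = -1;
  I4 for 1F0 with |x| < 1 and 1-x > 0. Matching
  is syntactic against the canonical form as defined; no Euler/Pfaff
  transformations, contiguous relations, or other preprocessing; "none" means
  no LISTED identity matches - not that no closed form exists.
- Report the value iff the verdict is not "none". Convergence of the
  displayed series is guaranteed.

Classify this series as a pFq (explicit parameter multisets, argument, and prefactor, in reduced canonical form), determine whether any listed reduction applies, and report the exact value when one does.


This is -1/5 * 2F1(-8, 5/2; 6/7; -1) in reduced canonical form. Verdict: terminating - upper parameter -8 makes this a finite sum (last index 8), evaluated exactly. Sum: -1951382392441/2969108480.

Key step: from the first term -1/5: (1)_k (prefactor -1/5) is k! itself.
Term ratio: r(k) = (-1) * (k-8) (k+5/2) / [(k+6/7) (k+1)] - rational; roots negated = parameters, x = (-1), C = -1/5.


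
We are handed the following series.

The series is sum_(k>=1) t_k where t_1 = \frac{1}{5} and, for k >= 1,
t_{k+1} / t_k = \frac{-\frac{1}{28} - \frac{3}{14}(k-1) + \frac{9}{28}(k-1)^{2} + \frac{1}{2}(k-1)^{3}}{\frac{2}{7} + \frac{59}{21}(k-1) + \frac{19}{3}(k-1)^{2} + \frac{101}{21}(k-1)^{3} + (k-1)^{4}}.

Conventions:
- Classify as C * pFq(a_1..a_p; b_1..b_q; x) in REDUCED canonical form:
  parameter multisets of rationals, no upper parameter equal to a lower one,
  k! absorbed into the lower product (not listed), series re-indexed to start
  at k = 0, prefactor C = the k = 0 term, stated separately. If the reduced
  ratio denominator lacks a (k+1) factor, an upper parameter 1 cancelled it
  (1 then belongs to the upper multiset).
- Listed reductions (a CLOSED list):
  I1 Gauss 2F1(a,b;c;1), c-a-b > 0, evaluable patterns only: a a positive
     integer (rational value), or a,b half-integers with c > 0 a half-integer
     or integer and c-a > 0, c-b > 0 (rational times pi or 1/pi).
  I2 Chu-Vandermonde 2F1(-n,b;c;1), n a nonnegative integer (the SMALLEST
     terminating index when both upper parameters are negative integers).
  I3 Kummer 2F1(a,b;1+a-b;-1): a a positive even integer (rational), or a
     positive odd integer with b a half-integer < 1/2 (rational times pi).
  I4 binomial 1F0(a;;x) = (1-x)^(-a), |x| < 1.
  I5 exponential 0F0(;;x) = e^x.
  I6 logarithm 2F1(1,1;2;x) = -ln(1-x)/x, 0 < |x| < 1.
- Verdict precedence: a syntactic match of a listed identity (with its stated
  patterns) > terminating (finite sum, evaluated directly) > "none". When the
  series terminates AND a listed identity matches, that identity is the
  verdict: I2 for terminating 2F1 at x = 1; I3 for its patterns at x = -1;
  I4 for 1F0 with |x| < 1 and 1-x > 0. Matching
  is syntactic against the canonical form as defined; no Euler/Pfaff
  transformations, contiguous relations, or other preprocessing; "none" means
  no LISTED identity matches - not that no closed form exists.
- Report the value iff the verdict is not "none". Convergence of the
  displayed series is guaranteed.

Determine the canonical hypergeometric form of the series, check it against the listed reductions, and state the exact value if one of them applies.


Classification (C = \frac{1}{5}): 2F2 with upper {-\frac{1}{2}, 1}, lower {\frac{2}{3}, 3}, argument x = \frac{1}{2}. Verdict: no listed reduction: x = \frac{1}{2} and upper {-\frac{1}{2}, 1} fail every I1-I6 pattern.

Key observation: x = \frac{1}{2} and the parameter 1/7 appears in both the upper and lower lists and cancels.
Adjacent-term ratio: r(k) = \frac{1}{2} * (k-\frac{1}{2}) (k+1) / [(k+\frac{2}{3}) (k+3) (k+1)] - poly over poly, x = \frac{1}{2} from leading terms; C = \frac{1}{5} at k = 0.
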